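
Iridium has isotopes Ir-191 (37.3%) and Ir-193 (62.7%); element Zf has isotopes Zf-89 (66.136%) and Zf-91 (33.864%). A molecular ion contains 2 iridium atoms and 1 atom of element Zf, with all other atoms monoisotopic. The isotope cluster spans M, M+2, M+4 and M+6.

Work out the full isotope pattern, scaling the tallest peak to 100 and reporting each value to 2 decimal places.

21.99 : 85.20 : 100.00 : 31.82

Iridium pattern (n=2): 0.139129 : 0.467742 : 0.393129
Element Zf pattern (n=1): 0.66136 : 0.33864
Convolve the two distributions (both contribute in 2-u steps):
  M: 0.139129×0.66136 = 0.092014
  M+2: 0.139129×0.33864 + 0.467742×0.66136 = 0.356460
  M+4: 0.467742×0.33864 + 0.393129×0.66136 = 0.418396
  M+6: 0.393129×0.33864 = 0.133129
Scale to base peak (0.418396) = 100: 21.99 : 85.20 : 100.00 : 31.82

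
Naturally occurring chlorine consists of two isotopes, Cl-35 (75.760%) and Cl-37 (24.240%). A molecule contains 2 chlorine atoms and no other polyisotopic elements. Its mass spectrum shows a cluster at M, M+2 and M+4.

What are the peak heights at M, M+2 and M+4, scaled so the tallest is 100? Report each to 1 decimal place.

Expanding (0.75760 + 0.24240)^2:
P(M) = 0.75760^2 = 0.573958
P(M+2) = 2 × 0.75760^1 × 0.24240^1 = 0.367284
P(M+4) = 0.24240^2 = 0.058758
The M peak is largest (0.573958); scaling to 100 gives 100.0 : 64.0 : 10.2.

100.0 : 64.0 : 10.2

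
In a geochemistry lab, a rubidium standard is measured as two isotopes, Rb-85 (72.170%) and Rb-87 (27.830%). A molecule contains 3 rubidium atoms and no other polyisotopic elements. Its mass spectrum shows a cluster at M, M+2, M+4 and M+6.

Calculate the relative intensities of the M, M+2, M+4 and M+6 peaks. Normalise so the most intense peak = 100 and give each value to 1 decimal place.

86.4 : 100.0 : 38.6 : 5.0

Each Rb atom is independently Rb-85 (p = 0.72170) or Rb-87 (q = 0.27830); the cluster is the binomial expansion (p + q)^3.
P(M) = 0.72170^3 = 0.375898
P(M+2) = 3 × 0.72170^2 × 0.27830^1 = 0.434858
P(M+4) = 3 × 0.72170^1 × 0.27830^2 = 0.167689
P(M+6) = 0.27830^3 = 0.021555
The M+2 peak is largest (0.434858); scaling to 100 gives 86.4 : 100.0 : 38.6 : 5.0.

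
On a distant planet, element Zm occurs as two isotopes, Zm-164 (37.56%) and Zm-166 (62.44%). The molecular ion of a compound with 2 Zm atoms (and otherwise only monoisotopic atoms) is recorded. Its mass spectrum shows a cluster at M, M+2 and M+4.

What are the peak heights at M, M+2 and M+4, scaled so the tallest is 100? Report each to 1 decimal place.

Each Zm atom is independently Zm-164 (p = 0.3756) or Zm-166 (q = 0.6244); the cluster is the binomial expansion (p + q)^2.
P(M) = 0.3756^2 = 0.141075
P(M+2) = 2 × 0.3756^1 × 0.6244^1 = 0.469049
P(M+4) = 0.6244^2 = 0.389875
The M+2 peak is largest (0.469049); scaling to 100 gives 30.1 : 100.0 : 83.1.

30.1 : 100.0 : 83.1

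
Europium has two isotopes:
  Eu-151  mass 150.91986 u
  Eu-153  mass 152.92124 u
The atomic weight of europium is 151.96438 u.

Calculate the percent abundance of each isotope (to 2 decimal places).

Writing the weighted mean with unknown fraction x of Eu-151:
150.91986·x + 152.92124·(1 − x) = 151.96438
(150.91986 − 152.92124)·x = 151.96438 − 152.92124
x = -0.95686 / -2.00138 = 0.47810 → 47.81% Eu-151, 52.19% Eu-153.

Eu-151: 47.81%, Eu-153: 52.19%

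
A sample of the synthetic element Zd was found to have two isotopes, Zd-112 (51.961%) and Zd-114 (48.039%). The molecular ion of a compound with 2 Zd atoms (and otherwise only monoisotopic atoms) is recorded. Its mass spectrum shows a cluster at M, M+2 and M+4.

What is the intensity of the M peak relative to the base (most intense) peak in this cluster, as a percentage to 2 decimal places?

Binomial terms of (0.51961 + 0.48039)^2: M 0.2700, M+2 0.4992, M+4 0.2308 → M+2 is the base peak.
P(M+2) = C(2,1) × 0.51961^1 × 0.48039^1 = 2 × 0.51961 × 0.48039 = 0.499231 (base)
P(M) = C(2,0) × 0.51961^2 × 0.48039^0 = 1 × 0.26999455 × 1.0000 = 0.269995
Relative intensity = 0.269995 / 0.499231 × 100 = 54.08

54.08%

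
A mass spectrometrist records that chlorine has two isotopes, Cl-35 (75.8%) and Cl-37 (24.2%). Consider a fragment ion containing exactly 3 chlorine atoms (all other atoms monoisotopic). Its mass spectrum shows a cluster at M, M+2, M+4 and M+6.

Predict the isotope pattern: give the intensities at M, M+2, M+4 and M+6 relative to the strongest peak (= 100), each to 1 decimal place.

100.0 : 95.8 : 30.6 : 3.3

Each Cl atom is independently Cl-35 (p = 0.758) or Cl-37 (q = 0.242); the cluster is the binomial expansion (p + q)^3.
P(M) = 0.758^3 = 0.435520
P(M+2) = 3 × 0.758^2 × 0.242^1 = 0.417133
P(M+4) = 3 × 0.758^1 × 0.242^2 = 0.133175
P(M+6) = 0.242^3 = 0.014172
The M peak is largest (0.435520); scaling to 100 gives 100.0 : 95.8 : 30.6 : 3.3.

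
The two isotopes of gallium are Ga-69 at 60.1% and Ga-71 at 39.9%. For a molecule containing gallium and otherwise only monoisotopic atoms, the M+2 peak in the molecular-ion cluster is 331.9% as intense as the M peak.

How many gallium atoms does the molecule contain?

For n independent Ga atoms, I(M+2)/I(M) = n · (abundance Ga-71) / (abundance Ga-69) = n · 0.399/0.601.
n = 3.319 × 0.601/0.399 = 5.00 ≈ 5

5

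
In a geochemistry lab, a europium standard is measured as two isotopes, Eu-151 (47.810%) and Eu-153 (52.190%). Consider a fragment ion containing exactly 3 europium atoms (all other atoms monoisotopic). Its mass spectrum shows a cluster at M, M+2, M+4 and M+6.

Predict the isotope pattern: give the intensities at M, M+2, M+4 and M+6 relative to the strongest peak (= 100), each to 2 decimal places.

Each Eu atom is independently Eu-151 (p = 0.47810) or Eu-153 (q = 0.52190); the cluster is the binomial expansion (p + q)^3.
P(M) = 0.47810^3 = 0.109284
P(M+2) = 3 × 0.47810^2 × 0.52190^1 = 0.357887
P(M+4) = 3 × 0.47810^1 × 0.52190^2 = 0.390674
P(M+6) = 0.52190^3 = 0.142155
The M+4 peak is largest (0.390674); scaling to 100 gives 27.97 : 91.61 : 100.00 : 36.39.

27.97 : 91.61 : 100.00 : 36.39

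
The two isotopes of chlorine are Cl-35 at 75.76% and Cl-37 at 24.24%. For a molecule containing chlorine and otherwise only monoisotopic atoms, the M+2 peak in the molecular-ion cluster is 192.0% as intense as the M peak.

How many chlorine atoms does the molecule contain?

The M+2/M ratio from n Cl atoms is n · q/p = n · 0.2424/0.7576.
n = 1.920 × 0.7576/0.2424 = 6.00 ≈ 6

6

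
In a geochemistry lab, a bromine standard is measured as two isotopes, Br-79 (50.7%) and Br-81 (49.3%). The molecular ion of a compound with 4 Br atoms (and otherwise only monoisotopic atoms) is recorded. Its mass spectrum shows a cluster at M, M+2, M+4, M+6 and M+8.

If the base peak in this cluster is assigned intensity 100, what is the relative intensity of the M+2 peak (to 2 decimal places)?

68.56

Term probabilities: M 0.0661, M+2 0.2570, M+4 0.3749, M+6 0.2430, M+8 0.0591. Base peak = M+4.
P(M+4) = C(4,2) × 0.507^2 × 0.493^2 = 6 × 0.257049 × 0.243049 = 0.374853 (base)
P(M+2) = C(4,1) × 0.507^3 × 0.493^1 = 4 × 0.13032384 × 0.4930 = 0.256999
Relative intensity = 0.256999 / 0.374853 × 100 = 68.56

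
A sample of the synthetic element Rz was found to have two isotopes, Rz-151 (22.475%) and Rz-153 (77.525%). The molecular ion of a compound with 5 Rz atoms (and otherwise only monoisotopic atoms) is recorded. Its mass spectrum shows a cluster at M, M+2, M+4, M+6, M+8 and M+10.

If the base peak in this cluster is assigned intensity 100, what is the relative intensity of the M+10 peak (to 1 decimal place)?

69.0

(0.22475 + 0.77525)^5 gives M 0.0006, M+2 0.0099, M+4 0.0682, M+6 0.2354, M+8 0.4059, M+10 0.2800; the largest is M+8.
P(M+8) = C(5,4) × 0.22475^1 × 0.77525^4 = 5 × 0.22475 × 0.3612161 = 0.405917 (base)
P(M+10) = C(5,5) × 0.22475^0 × 0.77525^5 = 1 × 1.0000 × 0.28003278 = 0.280033
Relative intensity = 0.280033 / 0.405917 × 100 = 69.0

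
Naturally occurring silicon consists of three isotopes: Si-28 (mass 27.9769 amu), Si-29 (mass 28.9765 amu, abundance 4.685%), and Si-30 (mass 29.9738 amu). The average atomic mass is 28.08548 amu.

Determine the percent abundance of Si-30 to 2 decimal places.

3.09%

Let x and y be the fractions of Si-28 and Si-30. Then x + y = 1 − 0.04685 = 0.95315 and 27.9769x + 29.9738y = 28.08548 − 0.04685×28.9765 = 26.727930975.
Substituting: 27.9769x + 29.9738(0.95315 − x) = 26.727930975
(27.9769 − 29.9738)x = -1.841596495  ⇒  x = 0.92223, y = 0.03092
Si-28: 92.22%, Si-30: 3.09%.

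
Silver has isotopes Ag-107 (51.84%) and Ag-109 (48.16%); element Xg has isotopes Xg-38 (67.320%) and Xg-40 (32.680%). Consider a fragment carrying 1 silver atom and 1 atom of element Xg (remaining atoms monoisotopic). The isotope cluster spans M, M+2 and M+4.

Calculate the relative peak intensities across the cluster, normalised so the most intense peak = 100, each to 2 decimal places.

70.70 : 100.00 : 31.88

Silver pattern (n=1): 0.5184 : 0.4816
Element Xg pattern (n=1): 0.6732 : 0.3268
Convolve the two distributions (both contribute in 2-u steps):
  M: 0.5184×0.6732 = 0.348987
  M+2: 0.5184×0.3268 + 0.4816×0.6732 = 0.493626
  M+4: 0.4816×0.3268 = 0.157387
Scale to base peak (0.493626) = 100: 70.70 : 100.00 : 31.88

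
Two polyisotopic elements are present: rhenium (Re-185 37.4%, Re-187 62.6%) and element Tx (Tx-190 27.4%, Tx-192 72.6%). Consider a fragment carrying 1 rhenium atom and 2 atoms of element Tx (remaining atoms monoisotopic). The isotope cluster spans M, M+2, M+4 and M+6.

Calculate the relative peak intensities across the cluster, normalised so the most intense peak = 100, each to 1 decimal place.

Rhenium pattern (n=1): 0.3740 : 0.6260
Element Tx pattern (n=2): 0.075076 : 0.397848 : 0.527076
Convolve the two distributions (both contribute in 2-u steps):
  M: 0.3740×0.075076 = 0.028078
  M+2: 0.3740×0.397848 + 0.6260×0.075076 = 0.195793
  M+4: 0.3740×0.527076 + 0.6260×0.397848 = 0.446179
  M+6: 0.6260×0.527076 = 0.329950
Scale to base peak (0.446179) = 100: 6.3 : 43.9 : 100.0 : 74.0

6.3 : 43.9 : 100.0 : 74.0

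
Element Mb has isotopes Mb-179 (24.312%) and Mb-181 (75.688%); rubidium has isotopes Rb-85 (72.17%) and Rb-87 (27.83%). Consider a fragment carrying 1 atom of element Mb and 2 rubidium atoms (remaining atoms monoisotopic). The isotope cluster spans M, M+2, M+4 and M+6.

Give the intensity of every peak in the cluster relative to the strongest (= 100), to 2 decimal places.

Element Mb pattern (n=1): 0.24312 : 0.75688
Rubidium pattern (n=2): 0.52085089 : 0.40169822 : 0.07745089
Convolve the two distributions (both contribute in 2-u steps):
  M: 0.24312×0.52085089 = 0.126629
  M+2: 0.24312×0.40169822 + 0.75688×0.52085089 = 0.491882
  M+4: 0.24312×0.07745089 + 0.75688×0.40169822 = 0.322867
  M+6: 0.75688×0.07745089 = 0.058621
Scale to base peak (0.491882) = 100: 25.74 : 100.00 : 65.64 : 11.92

25.74 : 100.00 : 65.64 : 11.92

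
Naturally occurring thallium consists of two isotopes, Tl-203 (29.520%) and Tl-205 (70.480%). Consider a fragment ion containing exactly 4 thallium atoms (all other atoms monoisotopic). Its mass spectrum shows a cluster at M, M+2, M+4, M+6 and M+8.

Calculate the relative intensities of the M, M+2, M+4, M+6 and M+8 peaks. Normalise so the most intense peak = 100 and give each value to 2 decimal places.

1.84 : 17.54 : 62.83 : 100.00 : 59.69

Expanding (0.29520 + 0.70480)^4:
P(M) = 0.29520^4 = 0.007594
P(M+2) = 4 × 0.29520^3 × 0.70480^1 = 0.072523
P(M+4) = 6 × 0.29520^2 × 0.70480^2 = 0.259726
P(M+6) = 4 × 0.29520^1 × 0.70480^3 = 0.413403
P(M+8) = 0.70480^4 = 0.246754
The M+6 peak is largest (0.413403); scaling to 100 gives 1.84 : 17.54 : 62.83 : 100.00 : 59.69.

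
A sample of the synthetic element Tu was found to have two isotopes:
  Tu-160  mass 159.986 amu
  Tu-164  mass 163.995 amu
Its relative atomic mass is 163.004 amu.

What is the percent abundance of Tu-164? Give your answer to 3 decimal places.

75.281%

With x = fraction of Tu-160 (so Tu-164 is 1 − x):
159.986·x + 163.995·(1 − x) = 163.004
(159.986 − 163.995)·x = 163.004 − 163.995
x = -0.991 / -4.009 = 0.24719 → 24.719% Tu-160, 75.281% Tu-164.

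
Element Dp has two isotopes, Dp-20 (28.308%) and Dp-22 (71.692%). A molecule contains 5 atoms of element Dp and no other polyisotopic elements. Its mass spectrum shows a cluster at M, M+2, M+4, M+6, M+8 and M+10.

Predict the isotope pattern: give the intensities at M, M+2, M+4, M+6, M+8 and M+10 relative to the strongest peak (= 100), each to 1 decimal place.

0.5 : 6.2 : 31.2 : 79.0 : 100.0 : 50.7

Each Dp atom is independently Dp-20 (p = 0.28308) or Dp-22 (q = 0.71692); the cluster is the binomial expansion (p + q)^5.
P(M) = 0.28308^5 = 0.001818
P(M+2) = 5 × 0.28308^4 × 0.71692^1 = 0.023019
P(M+4) = 10 × 0.28308^3 × 0.71692^2 = 0.116592
P(M+6) = 10 × 0.28308^2 × 0.71692^3 = 0.295278
P(M+8) = 5 × 0.28308^1 × 0.71692^4 = 0.373906
P(M+10) = 0.71692^5 = 0.189388
The M+8 peak is largest (0.373906); scaling to 100 gives 0.5 : 6.2 : 31.2 : 79.0 : 100.0 : 50.7.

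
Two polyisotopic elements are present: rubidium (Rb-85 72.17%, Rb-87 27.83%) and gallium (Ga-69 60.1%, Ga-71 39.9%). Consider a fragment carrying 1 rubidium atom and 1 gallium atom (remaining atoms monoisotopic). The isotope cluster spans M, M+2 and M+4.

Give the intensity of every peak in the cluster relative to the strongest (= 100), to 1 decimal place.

95.3 : 100.0 : 24.4

Rubidium pattern (n=1): 0.7217 : 0.2783
Gallium pattern (n=1): 0.6010 : 0.3990
Convolve the two distributions (both contribute in 2-u steps):
  M: 0.7217×0.6010 = 0.433742
  M+2: 0.7217×0.3990 + 0.2783×0.6010 = 0.455217
  M+4: 0.2783×0.3990 = 0.111042
Scale to base peak (0.455217) = 100: 95.3 : 100.0 : 24.4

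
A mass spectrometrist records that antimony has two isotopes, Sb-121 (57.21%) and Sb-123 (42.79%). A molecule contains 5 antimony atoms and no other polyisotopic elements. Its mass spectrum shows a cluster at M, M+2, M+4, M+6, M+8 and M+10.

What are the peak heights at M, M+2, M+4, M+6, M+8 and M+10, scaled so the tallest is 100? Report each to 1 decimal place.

17.9 : 66.8 : 100.0 : 74.8 : 28.0 : 4.2

The 5 Sb atoms are independent, so intensities follow the terms of (0.5721 + 0.4279)^5.
P(M) = 0.5721^5 = 0.061286
P(M+2) = 5 × 0.5721^4 × 0.4279^1 = 0.229192
P(M+4) = 10 × 0.5721^3 × 0.4279^2 = 0.342847
P(M+6) = 10 × 0.5721^2 × 0.4279^3 = 0.256431
P(M+8) = 5 × 0.5721^1 × 0.4279^4 = 0.095898
P(M+10) = 0.4279^5 = 0.014345
The M+4 peak is largest (0.342847); scaling to 100 gives 17.9 : 66.8 : 100.0 : 74.8 : 28.0 : 4.2.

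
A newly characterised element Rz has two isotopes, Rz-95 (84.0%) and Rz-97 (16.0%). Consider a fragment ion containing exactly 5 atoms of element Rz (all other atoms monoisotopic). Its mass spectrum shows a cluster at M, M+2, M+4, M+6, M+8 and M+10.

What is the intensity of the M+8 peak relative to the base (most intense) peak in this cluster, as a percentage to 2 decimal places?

0.66%

Binomial terms of (0.840 + 0.160)^5: M 0.4182, M+2 0.3983, M+4 0.1517, M+6 0.0289, M+8 0.0028, M+10 0.0001 → M is the base peak.
P(M) = C(5,0) × 0.840^5 × 0.160^0 = 1 × 0.41821194 × 1.0000 = 0.418212 (base)
P(M+8) = C(5,4) × 0.840^1 × 0.160^4 = 5 × 0.8400 × 0.00065536 = 0.002753
Relative intensity = 0.002753 / 0.418212 × 100 = 0.66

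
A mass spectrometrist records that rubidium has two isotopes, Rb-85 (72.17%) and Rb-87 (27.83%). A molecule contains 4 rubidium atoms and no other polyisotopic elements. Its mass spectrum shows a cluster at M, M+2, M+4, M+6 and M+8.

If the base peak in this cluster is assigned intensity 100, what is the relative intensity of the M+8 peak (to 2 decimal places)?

Binomial terms of (0.7217 + 0.2783)^4: M 0.2713, M+2 0.4184, M+4 0.2420, M+6 0.0622, M+8 0.0060 → M+2 is the base peak.
P(M+2) = C(4,1) × 0.7217^3 × 0.2783^1 = 4 × 0.37589809 × 0.2783 = 0.418450 (base)
P(M+8) = C(4,4) × 0.7217^0 × 0.2783^4 = 1 × 1.0000 × 0.00599864 = 0.005999
Relative intensity = 0.005999 / 0.418450 × 100 = 1.43

1.43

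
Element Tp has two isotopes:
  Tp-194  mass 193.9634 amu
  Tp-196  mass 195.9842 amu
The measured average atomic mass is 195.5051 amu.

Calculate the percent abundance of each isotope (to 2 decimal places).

Let x be the fractional abundance of Tp-194; then Tp-196 has abundance 1 − x.
193.9634·x + 195.9842·(1 − x) = 195.5051
(193.9634 − 195.9842)·x = 195.5051 − 195.9842
x = -0.4791 / -2.0208 = 0.23708 → 23.71% Tp-194, 76.29% Tp-196.

Tp-194: 23.71%, Tp-196: 76.29%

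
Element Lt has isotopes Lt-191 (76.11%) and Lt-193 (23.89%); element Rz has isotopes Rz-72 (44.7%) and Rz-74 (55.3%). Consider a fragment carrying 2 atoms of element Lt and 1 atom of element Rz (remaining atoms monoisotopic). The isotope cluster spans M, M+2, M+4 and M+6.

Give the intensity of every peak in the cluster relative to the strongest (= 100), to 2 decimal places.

Element Lt pattern (n=2): 0.57927321 : 0.36365358 : 0.05707321
Element Rz pattern (n=1): 0.4470 : 0.5530
Convolve the two distributions (both contribute in 2-u steps):
  M: 0.57927321×0.4470 = 0.258935
  M+2: 0.57927321×0.5530 + 0.36365358×0.4470 = 0.482891
  M+4: 0.36365358×0.5530 + 0.05707321×0.4470 = 0.226612
  M+6: 0.05707321×0.5530 = 0.031561
Scale to base peak (0.482891) = 100: 53.62 : 100.00 : 46.93 : 6.54

53.62 : 100.00 : 46.93 : 6.54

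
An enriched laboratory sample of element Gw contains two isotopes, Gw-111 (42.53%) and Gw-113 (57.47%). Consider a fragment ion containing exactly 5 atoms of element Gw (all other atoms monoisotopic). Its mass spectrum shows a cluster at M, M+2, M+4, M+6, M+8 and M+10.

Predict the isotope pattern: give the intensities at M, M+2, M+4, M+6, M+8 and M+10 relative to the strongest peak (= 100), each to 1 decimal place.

Expanding (0.4253 + 0.5747)^5:
P(M) = 0.4253^5 = 0.013915
P(M+2) = 5 × 0.4253^4 × 0.5747^1 = 0.094014
P(M+4) = 10 × 0.4253^3 × 0.5747^2 = 0.254079
P(M+6) = 10 × 0.4253^2 × 0.5747^3 = 0.343332
P(M+8) = 5 × 0.4253^1 × 0.5747^4 = 0.231969
P(M+10) = 0.5747^5 = 0.062691
The M+6 peak is largest (0.343332); scaling to 100 gives 4.1 : 27.4 : 74.0 : 100.0 : 67.6 : 18.3.

4.1 : 27.4 : 74.0 : 100.0 : 67.6 : 18.3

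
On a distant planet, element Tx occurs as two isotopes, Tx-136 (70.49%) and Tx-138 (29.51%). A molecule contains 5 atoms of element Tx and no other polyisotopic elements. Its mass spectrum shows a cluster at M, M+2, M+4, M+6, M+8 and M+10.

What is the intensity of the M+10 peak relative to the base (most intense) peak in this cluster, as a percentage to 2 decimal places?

0.61%

(0.7049 + 0.2951)^5 gives M 0.1740, M+2 0.3643, M+4 0.3050, M+6 0.1277, M+8 0.0267, M+10 0.0022; the largest is M+2.
P(M+2) = C(5,1) × 0.7049^4 × 0.2951^1 = 5 × 0.24689372 × 0.2951 = 0.364292 (base)
P(M+10) = C(5,5) × 0.7049^0 × 0.2951^5 = 1 × 1.0000 × 0.00223793 = 0.002238
Relative intensity = 0.002238 / 0.364292 × 100 = 0.61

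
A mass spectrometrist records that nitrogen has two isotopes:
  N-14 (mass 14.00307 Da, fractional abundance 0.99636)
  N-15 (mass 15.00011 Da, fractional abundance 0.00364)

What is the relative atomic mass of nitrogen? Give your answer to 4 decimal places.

Weight each isotope mass by its fractional abundance: 0.99636 × 14.00307 + 0.00364 × 15.00011
= 13.952099 + 0.054600 = 14.006699 Da

14.0067 Da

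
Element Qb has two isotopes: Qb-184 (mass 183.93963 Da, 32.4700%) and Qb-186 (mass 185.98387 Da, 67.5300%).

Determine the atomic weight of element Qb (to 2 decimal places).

185.32 Da

Ar = Σ fᵢ·mᵢ = 0.324700 × 183.93963 + 0.675300 × 185.98387
= 59.725198 + 125.594907 = 185.320105 Da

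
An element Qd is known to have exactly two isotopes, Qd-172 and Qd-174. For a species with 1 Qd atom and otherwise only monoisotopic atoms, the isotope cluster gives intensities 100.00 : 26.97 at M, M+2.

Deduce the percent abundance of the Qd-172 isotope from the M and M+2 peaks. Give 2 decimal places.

Write p for the Qd-172 fraction. I(M+2)/I(M) = [C(1,1)·p^0·(1−p)] / p^1 = 1·(1−p)/p = 26.97/100.00 = 0.2697
(1−p)/p = 0.2697/1 = 0.2697  ⇒  p = 1/(1 + 0.2697) = 0.7876
Qd-172: 78.76%, Qd-174: 21.24%.

78.76%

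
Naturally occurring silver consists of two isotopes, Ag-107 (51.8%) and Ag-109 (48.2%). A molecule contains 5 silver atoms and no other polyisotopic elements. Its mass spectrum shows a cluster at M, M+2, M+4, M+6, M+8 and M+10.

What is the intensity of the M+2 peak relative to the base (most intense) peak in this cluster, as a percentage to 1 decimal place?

Binomial terms of (0.518 + 0.482)^5: M 0.0373, M+2 0.1735, M+4 0.3229, M+6 0.3005, M+8 0.1398, M+10 0.0260 → M+4 is the base peak.
P(M+4) = C(5,2) × 0.518^3 × 0.482^2 = 10 × 0.13899183 × 0.232324 = 0.322911 (base)
P(M+2) = C(5,1) × 0.518^4 × 0.482^1 = 5 × 0.07199777 × 0.4820 = 0.173515
Relative intensity = 0.173515 / 0.322911 × 100 = 53.7

53.7%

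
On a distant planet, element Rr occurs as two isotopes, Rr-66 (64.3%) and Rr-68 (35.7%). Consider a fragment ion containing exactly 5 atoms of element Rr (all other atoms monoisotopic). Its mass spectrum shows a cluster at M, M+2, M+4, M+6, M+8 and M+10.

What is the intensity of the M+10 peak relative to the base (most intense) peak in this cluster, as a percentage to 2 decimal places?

1.71%

Binomial terms of (0.643 + 0.357)^5: M 0.1099, M+2 0.3051, M+4 0.3388, M+6 0.1881, M+8 0.0522, M+10 0.0058 → M+4 is the base peak.
P(M+4) = C(5,2) × 0.643^3 × 0.357^2 = 10 × 0.26584771 × 0.127449 = 0.338820 (base)
P(M+10) = C(5,5) × 0.643^0 × 0.357^5 = 1 × 1.0000 × 0.00579884 = 0.005799
Relative intensity = 0.005799 / 0.338820 × 100 = 1.71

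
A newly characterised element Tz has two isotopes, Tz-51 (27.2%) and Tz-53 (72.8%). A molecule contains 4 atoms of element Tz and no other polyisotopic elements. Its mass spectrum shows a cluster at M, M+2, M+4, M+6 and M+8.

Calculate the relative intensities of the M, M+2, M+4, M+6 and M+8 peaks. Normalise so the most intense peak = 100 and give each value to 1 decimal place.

1.3 : 14.0 : 56.0 : 100.0 : 66.9

The 4 Tz atoms are independent, so intensities follow the terms of (0.272 + 0.728)^4.
P(M) = 0.272^4 = 0.005474
P(M+2) = 4 × 0.272^3 × 0.728^1 = 0.058600
P(M+4) = 6 × 0.272^2 × 0.728^2 = 0.235262
P(M+6) = 4 × 0.272^1 × 0.728^3 = 0.419781
P(M+8) = 0.728^4 = 0.280883
The M+6 peak is largest (0.419781); scaling to 100 gives 1.3 : 14.0 : 56.0 : 100.0 : 66.9.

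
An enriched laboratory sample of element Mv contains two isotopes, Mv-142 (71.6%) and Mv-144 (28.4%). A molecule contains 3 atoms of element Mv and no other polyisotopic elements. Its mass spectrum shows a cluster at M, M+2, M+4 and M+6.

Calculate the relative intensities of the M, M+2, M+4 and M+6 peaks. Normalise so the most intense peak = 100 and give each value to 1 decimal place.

The 3 Mv atoms are independent, so intensities follow the terms of (0.716 + 0.284)^3.
P(M) = 0.716^3 = 0.367062
P(M+2) = 3 × 0.716^2 × 0.284^1 = 0.436783
P(M+4) = 3 × 0.716^1 × 0.284^2 = 0.173249
P(M+6) = 0.284^3 = 0.022906
The M+2 peak is largest (0.436783); scaling to 100 gives 84.0 : 100.0 : 39.7 : 5.2.

84.0 : 100.0 : 39.7 : 5.2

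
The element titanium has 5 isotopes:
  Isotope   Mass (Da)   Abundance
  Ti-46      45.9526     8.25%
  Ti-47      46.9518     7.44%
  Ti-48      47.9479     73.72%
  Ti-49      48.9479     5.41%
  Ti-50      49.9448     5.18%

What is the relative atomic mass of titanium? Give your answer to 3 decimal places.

47.867 Da

Average mass = Σ (abundance × isotope mass) = 0.0825 × 45.9526 + 0.0744 × 46.9518 + 0.7372 × 47.9479 + 0.0541 × 48.9479 + 0.0518 × 49.9448
= 3.79109 + 3.49321 + 35.34719 + 2.64808 + 2.58714 = 47.86671 Da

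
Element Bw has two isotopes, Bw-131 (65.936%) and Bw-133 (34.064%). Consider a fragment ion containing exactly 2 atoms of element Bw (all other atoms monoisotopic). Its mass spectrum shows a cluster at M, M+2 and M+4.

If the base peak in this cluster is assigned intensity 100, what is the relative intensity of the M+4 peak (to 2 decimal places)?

25.83

Binomial terms of (0.65936 + 0.34064)^2: M 0.4348, M+2 0.4492, M+4 0.1160 → M+2 is the base peak.
P(M+2) = C(2,1) × 0.65936^1 × 0.34064^1 = 2 × 0.65936 × 0.34064 = 0.449209 (base)
P(M+4) = C(2,2) × 0.65936^0 × 0.34064^2 = 1 × 1.0000 × 0.11603561 = 0.116036
Relative intensity = 0.116036 / 0.449209 × 100 = 25.83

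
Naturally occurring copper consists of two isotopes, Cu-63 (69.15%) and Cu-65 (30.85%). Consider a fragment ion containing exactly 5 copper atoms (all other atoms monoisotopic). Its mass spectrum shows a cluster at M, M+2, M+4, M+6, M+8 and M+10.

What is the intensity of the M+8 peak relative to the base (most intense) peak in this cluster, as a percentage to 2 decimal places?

8.88%

(0.6915 + 0.3085)^5 gives M 0.1581, M+2 0.3527, M+4 0.3147, M+6 0.1404, M+8 0.0313, M+10 0.0028; the largest is M+2.
P(M+2) = C(5,1) × 0.6915^4 × 0.3085^1 = 5 × 0.2286487 × 0.3085 = 0.352691 (base)
P(M+8) = C(5,4) × 0.6915^1 × 0.3085^4 = 5 × 0.6915 × 0.00905776 = 0.031317
Relative intensity = 0.031317 / 0.352691 × 100 = 8.88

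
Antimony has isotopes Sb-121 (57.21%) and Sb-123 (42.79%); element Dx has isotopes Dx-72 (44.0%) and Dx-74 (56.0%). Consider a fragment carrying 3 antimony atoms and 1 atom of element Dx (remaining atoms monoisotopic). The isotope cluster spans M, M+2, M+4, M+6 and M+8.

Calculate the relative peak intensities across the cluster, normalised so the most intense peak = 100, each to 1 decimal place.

22.1 : 77.6 : 100.0 : 56.3 : 11.7

Antimony pattern (n=3): 0.18724742 : 0.42015297 : 0.3142518 : 0.07834781
Element Dx pattern (n=1): 0.4400 : 0.5600
Convolve the two distributions (both contribute in 2-u steps):
  M: 0.18724742×0.4400 = 0.082389
  M+2: 0.18724742×0.5600 + 0.42015297×0.4400 = 0.289726
  M+4: 0.42015297×0.5600 + 0.3142518×0.4400 = 0.373556
  M+6: 0.3142518×0.5600 + 0.07834781×0.4400 = 0.210454
  M+8: 0.07834781×0.5600 = 0.043875
Scale to base peak (0.373556) = 100: 22.1 : 77.6 : 100.0 : 56.3 : 11.7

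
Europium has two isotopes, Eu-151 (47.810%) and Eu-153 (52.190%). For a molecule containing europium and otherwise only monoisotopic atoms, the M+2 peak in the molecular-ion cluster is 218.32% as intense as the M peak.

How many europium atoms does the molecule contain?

2

The M+2/M ratio from n Eu atoms is n · q/p = n · 0.52190/0.47810.
n = 2.1832 × 0.47810/0.52190 = 2.00 ≈ 2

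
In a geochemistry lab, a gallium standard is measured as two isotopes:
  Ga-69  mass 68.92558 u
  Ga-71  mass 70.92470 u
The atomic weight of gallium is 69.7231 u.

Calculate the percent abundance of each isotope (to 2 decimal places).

Let x be the fractional abundance of Ga-69; then Ga-71 has abundance 1 − x.
68.92558·x + 70.92470·(1 − x) = 69.7231
(68.92558 − 70.92470)·x = 69.7231 − 70.92470
x = -1.20160 / -1.99912 = 0.60106 → 60.11% Ga-69, 39.89% Ga-71.

Ga-69: 60.11%, Ga-71: 39.89%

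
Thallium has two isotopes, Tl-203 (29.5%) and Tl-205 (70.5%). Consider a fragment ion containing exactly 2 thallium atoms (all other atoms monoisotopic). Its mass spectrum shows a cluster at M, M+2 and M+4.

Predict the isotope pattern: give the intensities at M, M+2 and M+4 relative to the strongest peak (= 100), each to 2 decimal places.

17.51 : 83.69 : 100.00

Expanding (0.295 + 0.705)^2:
P(M) = 0.295^2 = 0.087025
P(M+2) = 2 × 0.295^1 × 0.705^1 = 0.415950
P(M+4) = 0.705^2 = 0.497025
The M+4 peak is largest (0.497025); scaling to 100 gives 17.51 : 83.69 : 100.00.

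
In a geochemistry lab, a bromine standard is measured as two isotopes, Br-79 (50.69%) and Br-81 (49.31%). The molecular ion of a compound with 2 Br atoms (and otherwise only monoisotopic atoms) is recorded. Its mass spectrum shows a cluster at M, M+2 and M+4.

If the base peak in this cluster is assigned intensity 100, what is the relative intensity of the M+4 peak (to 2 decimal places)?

48.64

Term probabilities: M 0.2569, M+2 0.4999, M+4 0.2431. Base peak = M+2.
P(M+2) = C(2,1) × 0.5069^1 × 0.4931^1 = 2 × 0.5069 × 0.4931 = 0.499905 (base)
P(M+4) = C(2,2) × 0.5069^0 × 0.4931^2 = 1 × 1.0000 × 0.24314761 = 0.243148
Relative intensity = 0.243148 / 0.499905 × 100 = 48.64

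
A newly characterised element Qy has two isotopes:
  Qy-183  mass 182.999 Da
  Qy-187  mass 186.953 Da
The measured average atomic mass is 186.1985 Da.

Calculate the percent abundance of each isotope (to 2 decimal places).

Writing the weighted mean with unknown fraction x of Qy-183:
182.999·x + 186.953·(1 − x) = 186.1985
(182.999 − 186.953)·x = 186.1985 − 186.953
x = -0.7545 / -3.954 = 0.19082 → 19.08% Qy-183, 80.92% Qy-187.

Qy-183: 19.08%, Qy-187: 80.92%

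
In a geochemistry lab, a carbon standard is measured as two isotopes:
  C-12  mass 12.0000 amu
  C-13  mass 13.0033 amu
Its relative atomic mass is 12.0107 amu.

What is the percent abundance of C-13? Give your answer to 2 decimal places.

With x = fraction of C-12 (so C-13 is 1 − x):
12.0000·x + 13.0033·(1 − x) = 12.0107
(12.0000 − 13.0033)·x = 12.0107 − 13.0033
x = -0.9926 / -1.0033 = 0.98934 → 98.93% C-12, 1.07% C-13.

1.07%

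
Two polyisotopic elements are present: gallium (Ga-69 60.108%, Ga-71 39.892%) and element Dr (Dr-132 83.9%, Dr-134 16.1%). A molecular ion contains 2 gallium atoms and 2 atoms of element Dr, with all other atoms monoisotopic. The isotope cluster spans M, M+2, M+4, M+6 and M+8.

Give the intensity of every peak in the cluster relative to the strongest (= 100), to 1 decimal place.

Gallium pattern (n=2): 0.36129717 : 0.47956567 : 0.15913717
Element Dr pattern (n=2): 0.703921 : 0.270158 : 0.025921
Convolve the two distributions (both contribute in 2-u steps):
  M: 0.36129717×0.703921 = 0.254325
  M+2: 0.36129717×0.270158 + 0.47956567×0.703921 = 0.435184
  M+4: 0.36129717×0.025921 + 0.47956567×0.270158 + 0.15913717×0.703921 = 0.250944
  M+6: 0.47956567×0.025921 + 0.15913717×0.270158 = 0.055423
  M+8: 0.15913717×0.025921 = 0.004125
Scale to base peak (0.435184) = 100: 58.4 : 100.0 : 57.7 : 12.7 : 0.9

58.4 : 100.0 : 57.7 : 12.7 : 0.9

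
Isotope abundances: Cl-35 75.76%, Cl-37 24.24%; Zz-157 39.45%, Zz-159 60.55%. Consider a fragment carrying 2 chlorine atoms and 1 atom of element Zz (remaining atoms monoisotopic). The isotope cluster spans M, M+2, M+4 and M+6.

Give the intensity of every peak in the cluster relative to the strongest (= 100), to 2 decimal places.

Chlorine pattern (n=2): 0.57395776 : 0.36728448 : 0.05875776
Element Zz pattern (n=1): 0.3945 : 0.6055
Convolve the two distributions (both contribute in 2-u steps):
  M: 0.57395776×0.3945 = 0.226426
  M+2: 0.57395776×0.6055 + 0.36728448×0.3945 = 0.492425
  M+4: 0.36728448×0.6055 + 0.05875776×0.3945 = 0.245571
  M+6: 0.05875776×0.6055 = 0.035578
Scale to base peak (0.492425) = 100: 45.98 : 100.00 : 49.87 : 7.23

45.98 : 100.00 : 49.87 : 7.23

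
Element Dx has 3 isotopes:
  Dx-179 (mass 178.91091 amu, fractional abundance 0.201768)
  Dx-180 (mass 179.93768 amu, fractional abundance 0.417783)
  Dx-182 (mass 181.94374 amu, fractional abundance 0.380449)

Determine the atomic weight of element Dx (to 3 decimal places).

The abundance-weighted mean is 0.201768 × 178.91091 + 0.417783 × 179.93768 + 0.380449 × 181.94374
= 36.098496 + 75.174904 + 69.220314 = 180.493714 amu

180.494 amu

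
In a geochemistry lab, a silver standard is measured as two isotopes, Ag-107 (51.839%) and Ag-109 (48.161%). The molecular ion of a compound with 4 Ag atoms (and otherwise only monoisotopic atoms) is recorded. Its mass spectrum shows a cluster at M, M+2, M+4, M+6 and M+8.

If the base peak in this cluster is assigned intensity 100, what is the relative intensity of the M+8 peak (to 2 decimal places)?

14.39

Term probabilities: M 0.0722, M+2 0.2684, M+4 0.3740, M+6 0.2316, M+8 0.0538. Base peak = M+4.
P(M+4) = C(4,2) × 0.51839^2 × 0.48161^2 = 6 × 0.26872819 × 0.23194819 = 0.373986 (base)
P(M+8) = C(4,4) × 0.51839^0 × 0.48161^4 = 1 × 1.0000 × 0.05379996 = 0.053800
Relative intensity = 0.053800 / 0.373986 × 100 = 14.39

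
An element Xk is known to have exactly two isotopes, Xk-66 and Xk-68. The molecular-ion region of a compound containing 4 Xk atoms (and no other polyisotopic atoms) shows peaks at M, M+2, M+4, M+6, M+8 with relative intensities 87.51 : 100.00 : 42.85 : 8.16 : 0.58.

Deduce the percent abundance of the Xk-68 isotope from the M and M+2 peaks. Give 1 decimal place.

22.2%

Write p for the Xk-66 fraction. I(M+2)/I(M) = [C(4,1)·p^3·(1−p)] / p^4 = 4·(1−p)/p = 100.00/87.51 = 1.1427
(1−p)/p = 1.1427/4 = 0.2857  ⇒  p = 1/(1 + 0.2857) = 0.7778
Xk-66: 77.8%, Xk-68: 22.2%.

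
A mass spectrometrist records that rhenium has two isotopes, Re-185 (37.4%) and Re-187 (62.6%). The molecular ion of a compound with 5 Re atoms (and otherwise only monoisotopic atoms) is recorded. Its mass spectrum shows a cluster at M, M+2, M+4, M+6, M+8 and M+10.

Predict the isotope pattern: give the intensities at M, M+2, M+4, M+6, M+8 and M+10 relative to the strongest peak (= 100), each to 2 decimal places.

2.13 : 17.85 : 59.74 : 100.00 : 83.69 : 28.02

The 5 Re atoms are independent, so intensities follow the terms of (0.374 + 0.626)^5.
P(M) = 0.374^5 = 0.007317
P(M+2) = 5 × 0.374^4 × 0.626^1 = 0.061239
P(M+4) = 10 × 0.374^3 × 0.626^2 = 0.205005
P(M+6) = 10 × 0.374^2 × 0.626^3 = 0.343136
P(M+8) = 5 × 0.374^1 × 0.626^4 = 0.287170
P(M+10) = 0.626^5 = 0.096133
The M+6 peak is largest (0.343136); scaling to 100 gives 2.13 : 17.85 : 59.74 : 100.00 : 83.69 : 28.02.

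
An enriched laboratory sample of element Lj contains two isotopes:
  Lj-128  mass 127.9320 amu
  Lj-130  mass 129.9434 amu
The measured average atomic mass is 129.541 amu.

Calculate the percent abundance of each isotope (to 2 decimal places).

Lj-128: 20.01%, Lj-130: 79.99%

With x = fraction of Lj-128 (so Lj-130 is 1 − x):
127.9320·x + 129.9434·(1 − x) = 129.541
(127.9320 − 129.9434)·x = 129.541 − 129.9434
x = -0.4024 / -2.0114 = 0.20006 → 20.01% Lj-128, 79.99% Lj-130.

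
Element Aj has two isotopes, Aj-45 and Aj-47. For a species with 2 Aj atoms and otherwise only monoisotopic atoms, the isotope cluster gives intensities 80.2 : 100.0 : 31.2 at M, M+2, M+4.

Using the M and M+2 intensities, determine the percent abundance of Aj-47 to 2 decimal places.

38.40%

Write p for the Aj-45 fraction. I(M+2)/I(M) = [C(2,1)·p^1·(1−p)] / p^2 = 2·(1−p)/p = 100.0/80.2 = 1.2469
(1−p)/p = 1.2469/2 = 0.6234  ⇒  p = 1/(1 + 0.6234) = 0.6160
Aj-45: 61.60%, Aj-47: 38.40%.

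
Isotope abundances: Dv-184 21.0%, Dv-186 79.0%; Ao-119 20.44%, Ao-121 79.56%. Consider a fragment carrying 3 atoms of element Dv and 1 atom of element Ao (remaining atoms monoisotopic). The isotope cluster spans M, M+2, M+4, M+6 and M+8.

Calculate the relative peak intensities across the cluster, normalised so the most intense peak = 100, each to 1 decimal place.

Element Dv pattern (n=3): 0.009261 : 0.104517 : 0.393183 : 0.493039
Element Ao pattern (n=1): 0.2044 : 0.7956
Convolve the two distributions (both contribute in 2-u steps):
  M: 0.009261×0.2044 = 0.001893
  M+2: 0.009261×0.7956 + 0.104517×0.2044 = 0.028731
  M+4: 0.104517×0.7956 + 0.393183×0.2044 = 0.163520
  M+6: 0.393183×0.7956 + 0.493039×0.2044 = 0.413594
  M+8: 0.493039×0.7956 = 0.392262
Scale to base peak (0.413594) = 100: 0.5 : 6.9 : 39.5 : 100.0 : 94.8

0.5 : 6.9 : 39.5 : 100.0 : 94.8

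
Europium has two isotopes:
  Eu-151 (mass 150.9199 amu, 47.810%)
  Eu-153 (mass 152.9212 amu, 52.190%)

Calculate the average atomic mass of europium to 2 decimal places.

151.96 amu

The abundance-weighted mean is 0.47810 × 150.9199 + 0.52190 × 152.9212
= 72.15480 + 79.80957 = 151.96437 amu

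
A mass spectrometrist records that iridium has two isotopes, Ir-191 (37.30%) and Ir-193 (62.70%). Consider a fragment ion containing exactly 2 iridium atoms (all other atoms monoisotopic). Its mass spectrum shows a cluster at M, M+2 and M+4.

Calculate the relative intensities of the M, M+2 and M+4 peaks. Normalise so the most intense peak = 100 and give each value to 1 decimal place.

29.7 : 100.0 : 84.0

The 2 Ir atoms are independent, so intensities follow the terms of (0.3730 + 0.6270)^2.
P(M) = 0.3730^2 = 0.139129
P(M+2) = 2 × 0.3730^1 × 0.6270^1 = 0.467742
P(M+4) = 0.6270^2 = 0.393129
The M+2 peak is largest (0.467742); scaling to 100 gives 29.7 : 100.0 : 84.0.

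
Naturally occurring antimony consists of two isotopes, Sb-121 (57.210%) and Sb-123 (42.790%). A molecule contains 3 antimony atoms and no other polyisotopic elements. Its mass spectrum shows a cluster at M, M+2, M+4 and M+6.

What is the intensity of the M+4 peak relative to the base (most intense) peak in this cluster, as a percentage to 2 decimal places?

(0.57210 + 0.42790)^3 gives M 0.1872, M+2 0.4202, M+4 0.3143, M+6 0.0783; the largest is M+2.
P(M+2) = C(3,1) × 0.57210^2 × 0.42790^1 = 3 × 0.32729841 × 0.4279 = 0.420153 (base)
P(M+4) = C(3,2) × 0.57210^1 × 0.42790^2 = 3 × 0.5721 × 0.18309841 = 0.314252
Relative intensity = 0.314252 / 0.420153 × 100 = 74.79

74.79%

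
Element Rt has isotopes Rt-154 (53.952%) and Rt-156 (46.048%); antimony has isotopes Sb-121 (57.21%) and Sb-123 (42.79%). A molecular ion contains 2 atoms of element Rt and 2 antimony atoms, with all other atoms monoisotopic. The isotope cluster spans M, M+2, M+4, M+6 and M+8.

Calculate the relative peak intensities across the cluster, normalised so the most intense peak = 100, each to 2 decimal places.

Element Rt pattern (n=2): 0.29108183 : 0.49687634 : 0.21204183
Antimony pattern (n=2): 0.32729841 : 0.48960318 : 0.18309841
Convolve the two distributions (both contribute in 2-u steps):
  M: 0.29108183×0.32729841 = 0.095271
  M+2: 0.29108183×0.48960318 + 0.49687634×0.32729841 = 0.305141
  M+4: 0.29108183×0.18309841 + 0.49687634×0.48960318 + 0.21204183×0.32729841 = 0.365970
  M+6: 0.49687634×0.18309841 + 0.21204183×0.48960318 = 0.194794
  M+8: 0.21204183×0.18309841 = 0.038825
Scale to base peak (0.365970) = 100: 26.03 : 83.38 : 100.00 : 53.23 : 10.61

26.03 : 83.38 : 100.00 : 53.23 : 10.61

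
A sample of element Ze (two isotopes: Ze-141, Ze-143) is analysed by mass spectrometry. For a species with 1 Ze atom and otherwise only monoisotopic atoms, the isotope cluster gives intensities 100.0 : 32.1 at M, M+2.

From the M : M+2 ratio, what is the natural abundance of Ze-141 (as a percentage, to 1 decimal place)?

Let p = fractional abundance of Ze-141. I(M+2)/I(M) = [C(1,1)·p^0·(1−p)] / p^1 = 1·(1−p)/p = 32.1/100.0 = 0.3210
(1−p)/p = 0.3210/1 = 0.3210  ⇒  p = 1/(1 + 0.3210) = 0.7570
Ze-141: 75.7%, Ze-143: 24.3%.

75.7%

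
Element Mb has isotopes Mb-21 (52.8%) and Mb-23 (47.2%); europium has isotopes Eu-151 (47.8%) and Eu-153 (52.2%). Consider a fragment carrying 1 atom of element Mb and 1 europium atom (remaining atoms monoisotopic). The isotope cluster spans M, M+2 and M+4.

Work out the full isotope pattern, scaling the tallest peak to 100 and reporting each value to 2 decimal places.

Element Mb pattern (n=1): 0.5280 : 0.4720
Europium pattern (n=1): 0.4780 : 0.5220
Convolve the two distributions (both contribute in 2-u steps):
  M: 0.5280×0.4780 = 0.252384
  M+2: 0.5280×0.5220 + 0.4720×0.4780 = 0.501232
  M+4: 0.4720×0.5220 = 0.246384
Scale to base peak (0.501232) = 100: 50.35 : 100.00 : 49.16

50.35 : 100.00 : 49.16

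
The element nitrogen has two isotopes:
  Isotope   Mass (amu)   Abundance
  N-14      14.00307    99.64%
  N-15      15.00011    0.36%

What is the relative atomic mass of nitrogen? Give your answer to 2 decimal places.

Average mass = Σ (abundance × isotope mass) = 0.9964 × 14.00307 + 0.0036 × 15.00011
= 13.952659 + 0.054000 = 14.006659 amu

14.01 amu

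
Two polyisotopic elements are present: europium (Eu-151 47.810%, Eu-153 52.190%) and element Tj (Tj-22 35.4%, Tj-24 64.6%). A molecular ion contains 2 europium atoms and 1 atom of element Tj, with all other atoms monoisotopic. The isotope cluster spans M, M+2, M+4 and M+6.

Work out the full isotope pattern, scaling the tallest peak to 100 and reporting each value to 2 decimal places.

Europium pattern (n=2): 0.22857961 : 0.49904078 : 0.27237961
Element Tj pattern (n=1): 0.3540 : 0.6460
Convolve the two distributions (both contribute in 2-u steps):
  M: 0.22857961×0.3540 = 0.080917
  M+2: 0.22857961×0.6460 + 0.49904078×0.3540 = 0.324323
  M+4: 0.49904078×0.6460 + 0.27237961×0.3540 = 0.418803
  M+6: 0.27237961×0.6460 = 0.175957
Scale to base peak (0.418803) = 100: 19.32 : 77.44 : 100.00 : 42.01

19.32 : 77.44 : 100.00 : 42.01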